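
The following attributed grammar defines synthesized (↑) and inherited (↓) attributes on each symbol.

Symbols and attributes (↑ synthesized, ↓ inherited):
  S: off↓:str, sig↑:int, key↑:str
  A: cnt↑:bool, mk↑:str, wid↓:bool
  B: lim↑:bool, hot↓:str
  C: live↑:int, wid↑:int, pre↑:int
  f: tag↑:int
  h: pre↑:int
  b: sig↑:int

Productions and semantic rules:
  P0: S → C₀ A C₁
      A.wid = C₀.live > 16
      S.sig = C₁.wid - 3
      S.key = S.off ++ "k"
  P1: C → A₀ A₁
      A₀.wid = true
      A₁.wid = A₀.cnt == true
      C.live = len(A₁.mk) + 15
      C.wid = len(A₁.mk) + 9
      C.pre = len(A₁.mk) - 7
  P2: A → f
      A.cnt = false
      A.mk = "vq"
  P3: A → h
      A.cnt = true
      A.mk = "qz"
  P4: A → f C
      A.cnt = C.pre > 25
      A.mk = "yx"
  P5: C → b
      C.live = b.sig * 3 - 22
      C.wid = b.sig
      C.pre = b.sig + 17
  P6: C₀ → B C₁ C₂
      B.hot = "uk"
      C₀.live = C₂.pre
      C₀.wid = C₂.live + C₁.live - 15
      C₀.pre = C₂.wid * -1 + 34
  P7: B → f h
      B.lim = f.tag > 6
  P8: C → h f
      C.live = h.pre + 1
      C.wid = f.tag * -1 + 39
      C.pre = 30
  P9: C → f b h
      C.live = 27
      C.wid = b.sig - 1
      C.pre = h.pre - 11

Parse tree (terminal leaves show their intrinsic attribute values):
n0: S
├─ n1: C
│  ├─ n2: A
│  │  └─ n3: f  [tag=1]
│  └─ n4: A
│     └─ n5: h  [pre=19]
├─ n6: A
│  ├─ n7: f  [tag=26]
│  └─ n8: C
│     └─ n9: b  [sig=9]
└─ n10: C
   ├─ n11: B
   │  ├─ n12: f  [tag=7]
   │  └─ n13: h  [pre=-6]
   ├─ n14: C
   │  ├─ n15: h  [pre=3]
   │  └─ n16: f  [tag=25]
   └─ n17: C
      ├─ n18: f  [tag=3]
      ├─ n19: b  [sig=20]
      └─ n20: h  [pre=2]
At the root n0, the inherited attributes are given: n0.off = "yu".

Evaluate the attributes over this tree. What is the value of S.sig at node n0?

1. n0.off = "yu"  [given at root]
2. n2.wid = true  [true]
3. n3.tag = 1  [terminal]
4. n2.cnt = false  [false]
5. n2.mk = "vq"  ["vq"]
6. n4.wid = false  [A₀.cnt == true]
7. n5.pre = 19  [terminal]
8. n4.cnt = true  [true]
9. n4.mk = "qz"  ["qz"]
10. n1.live = 17  [len(A₁.mk) + 15]
11. n1.wid = 11  [len(A₁.mk) + 9]
12. n1.pre = -5  [len(A₁.mk) - 7]
13. n6.wid = true  [C₀.live > 16]
14. n7.tag = 26  [terminal]
15. n9.sig = 9  [terminal]
16. n8.live = 5  [b.sig * 3 - 22]
17. n8.wid = 9  [b.sig]
18. n8.pre = 26  [b.sig + 17]
19. n6.cnt = true  [C.pre > 25]
20. n6.mk = "yx"  ["yx"]
21. n11.hot = "uk"  ["uk"]
22. n12.tag = 7  [terminal]
23. n13.pre = -6  [terminal]
24. n11.lim = true  [f.tag > 6]
25. n15.pre = 3  [terminal]
26. n16.tag = 25  [terminal]
27. n14.live = 4  [h.pre + 1]
28. n14.wid = 14  [f.tag * -1 + 39]
29. n14.pre = 30  [30]
30. n18.tag = 3  [terminal]
31. n19.sig = 20  [terminal]
32. n20.pre = 2  [terminal]
33. n17.live = 27  [27]
34. n17.wid = 19  [b.sig - 1]
35. n17.pre = -9  [h.pre - 11]
36. n10.live = -9  [C₂.pre]
37. n10.wid = 16  [C₂.live + C₁.live - 15]
38. n10.pre = 15  [C₂.wid * -1 + 34]
39. n0.sig = 13  [C₁.wid - 3]
40. n0.key = "yuk"  [S.off ++ "k"]

13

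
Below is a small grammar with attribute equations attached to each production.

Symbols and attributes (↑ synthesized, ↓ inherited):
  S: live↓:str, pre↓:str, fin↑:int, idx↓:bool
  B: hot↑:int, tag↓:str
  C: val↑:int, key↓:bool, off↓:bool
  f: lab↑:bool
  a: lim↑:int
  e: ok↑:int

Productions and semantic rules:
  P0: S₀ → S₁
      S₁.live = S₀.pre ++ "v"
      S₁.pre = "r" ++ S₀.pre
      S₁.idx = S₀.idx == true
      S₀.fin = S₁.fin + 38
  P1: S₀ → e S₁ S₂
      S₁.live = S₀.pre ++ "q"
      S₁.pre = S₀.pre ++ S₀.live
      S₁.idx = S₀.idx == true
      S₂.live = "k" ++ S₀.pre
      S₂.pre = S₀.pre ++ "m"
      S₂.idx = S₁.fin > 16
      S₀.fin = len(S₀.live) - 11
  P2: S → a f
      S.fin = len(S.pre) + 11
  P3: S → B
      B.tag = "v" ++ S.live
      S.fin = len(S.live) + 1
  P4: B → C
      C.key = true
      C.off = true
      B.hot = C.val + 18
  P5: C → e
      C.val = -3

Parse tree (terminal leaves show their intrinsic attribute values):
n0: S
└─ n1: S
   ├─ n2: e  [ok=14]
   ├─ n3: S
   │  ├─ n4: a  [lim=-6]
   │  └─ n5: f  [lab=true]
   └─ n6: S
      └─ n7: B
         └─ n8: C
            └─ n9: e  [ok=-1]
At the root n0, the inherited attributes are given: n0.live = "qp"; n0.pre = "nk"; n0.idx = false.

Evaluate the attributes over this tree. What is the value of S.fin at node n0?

1. n0.live = "qp"  [given at root]
2. n0.pre = "nk"  [given at root]
3. n0.idx = false  [given at root]
4. n1.live = "nkv"  [S₀.pre ++ "v"]
5. n1.pre = "rnk"  ["r" ++ S₀.pre]
6. n1.idx = false  [S₀.idx == true]
7. n2.ok = 14  [terminal]
8. n3.live = "rnkq"  [S₀.pre ++ "q"]
9. n3.pre = "rnknkv"  [S₀.pre ++ S₀.live]
10. n3.idx = false  [S₀.idx == true]
11. n4.lim = -6  [terminal]
12. n5.lab = true  [terminal]
13. n3.fin = 17  [len(S.pre) + 11]
14. n6.live = "krnk"  ["k" ++ S₀.pre]
15. n6.pre = "rnkm"  [S₀.pre ++ "m"]
16. n6.idx = true  [S₁.fin > 16]
17. n7.tag = "vkrnk"  ["v" ++ S.live]
18. n8.key = true  [true]
19. n8.off = true  [true]
20. n9.ok = -1  [terminal]
21. n8.val = -3  [-3]
22. n7.hot = 15  [C.val + 18]
23. n6.fin = 5  [len(S.live) + 1]
24. n1.fin = -8  [len(S₀.live) - 11]
25. n0.fin = 30  [S₁.fin + 38]

30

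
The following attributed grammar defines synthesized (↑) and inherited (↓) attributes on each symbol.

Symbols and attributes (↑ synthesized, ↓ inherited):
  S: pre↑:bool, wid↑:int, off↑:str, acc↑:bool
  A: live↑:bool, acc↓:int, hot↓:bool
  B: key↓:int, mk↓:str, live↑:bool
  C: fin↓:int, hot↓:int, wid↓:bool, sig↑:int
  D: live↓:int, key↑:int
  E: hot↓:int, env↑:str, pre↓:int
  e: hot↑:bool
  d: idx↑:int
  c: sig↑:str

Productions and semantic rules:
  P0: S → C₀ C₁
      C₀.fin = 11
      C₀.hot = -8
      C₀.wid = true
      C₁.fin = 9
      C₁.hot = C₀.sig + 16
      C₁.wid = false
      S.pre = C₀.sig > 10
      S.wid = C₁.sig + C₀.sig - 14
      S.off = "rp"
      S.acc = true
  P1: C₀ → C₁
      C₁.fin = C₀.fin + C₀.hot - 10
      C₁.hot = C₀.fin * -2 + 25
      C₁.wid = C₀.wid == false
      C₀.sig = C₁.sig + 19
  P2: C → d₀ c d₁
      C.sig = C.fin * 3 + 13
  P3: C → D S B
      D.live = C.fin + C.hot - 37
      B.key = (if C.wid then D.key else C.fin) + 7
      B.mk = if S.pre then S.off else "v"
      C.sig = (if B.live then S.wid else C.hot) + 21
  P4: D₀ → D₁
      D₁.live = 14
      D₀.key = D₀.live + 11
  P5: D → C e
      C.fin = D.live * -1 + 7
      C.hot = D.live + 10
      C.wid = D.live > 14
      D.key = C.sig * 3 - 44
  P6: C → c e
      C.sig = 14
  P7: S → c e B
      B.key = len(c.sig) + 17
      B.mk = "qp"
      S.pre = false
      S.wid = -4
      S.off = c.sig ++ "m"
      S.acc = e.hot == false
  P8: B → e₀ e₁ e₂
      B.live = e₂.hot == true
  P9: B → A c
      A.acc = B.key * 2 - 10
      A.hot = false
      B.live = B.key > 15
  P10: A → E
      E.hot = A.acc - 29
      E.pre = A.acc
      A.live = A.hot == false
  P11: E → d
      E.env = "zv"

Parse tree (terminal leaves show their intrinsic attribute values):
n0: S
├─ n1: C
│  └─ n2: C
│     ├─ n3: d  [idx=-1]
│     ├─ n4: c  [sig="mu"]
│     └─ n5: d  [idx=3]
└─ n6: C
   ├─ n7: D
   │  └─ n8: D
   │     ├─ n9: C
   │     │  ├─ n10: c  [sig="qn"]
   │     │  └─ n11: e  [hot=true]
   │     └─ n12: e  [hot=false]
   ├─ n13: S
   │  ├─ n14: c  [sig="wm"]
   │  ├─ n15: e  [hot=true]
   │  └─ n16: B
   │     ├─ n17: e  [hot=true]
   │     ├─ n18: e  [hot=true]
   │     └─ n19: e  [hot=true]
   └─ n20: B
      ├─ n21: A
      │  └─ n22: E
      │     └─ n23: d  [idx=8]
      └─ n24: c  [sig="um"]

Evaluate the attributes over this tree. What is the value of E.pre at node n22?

1. n1.fin = 11  [11]
2. n1.hot = -8  [-8]
3. n1.wid = true  [true]
4. n2.fin = -7  [C₀.fin + C₀.hot - 10]
5. n2.hot = 3  [C₀.fin * -2 + 25]
6. n2.wid = false  [C₀.wid == false]
7. n3.idx = -1  [terminal]
8. n4.sig = "mu"  [terminal]
9. n5.idx = 3  [terminal]
10. n2.sig = -8  [C.fin * 3 + 13]
11. n1.sig = 11  [C₁.sig + 19]
12. n6.fin = 9  [9]
13. n6.hot = 27  [C₀.sig + 16]
14. n6.wid = false  [false]
15. n7.live = -1  [C.fin + C.hot - 37]
16. n8.live = 14  [14]
17. n9.fin = -7  [D.live * -1 + 7]
18. n9.hot = 24  [D.live + 10]
19. n9.wid = false  [D.live > 14]
20. n10.sig = "qn"  [terminal]
21. n11.hot = true  [terminal]
22. n9.sig = 14  [14]
23. n12.hot = false  [terminal]
24. n8.key = -2  [C.sig * 3 - 44]
25. n7.key = 10  [D₀.live + 11]
26. n14.sig = "wm"  [terminal]
27. n15.hot = true  [terminal]
28. n16.key = 19  [len(c.sig) + 17]
29. n16.mk = "qp"  ["qp"]
30. n17.hot = true  [terminal]
31. n18.hot = true  [terminal]
32. n19.hot = true  [terminal]
33. n16.live = true  [e₂.hot == true]
34. n13.pre = false  [false]
35. n13.wid = -4  [-4]
36. n13.off = "wmm"  [c.sig ++ "m"]
37. n13.acc = false  [e.hot == false]
38. n20.key = 16  [(if C.wid then D.key else C.fin) + 7]
39. n20.mk = "v"  [if S.pre then S.off else "v"]
40. n21.acc = 22  [B.key * 2 - 10]
41. n21.hot = false  [false]
42. n22.hot = -7  [A.acc - 29]
43. n22.pre = 22  [A.acc]
44. n23.idx = 8  [terminal]
45. n22.env = "zv"  ["zv"]
46. n21.live = true  [A.hot == false]
47. n24.sig = "um"  [terminal]
48. n20.live = true  [B.key > 15]
49. n6.sig = 17  [(if B.live then S.wid else C.hot) + 21]
50. n0.pre = true  [C₀.sig > 10]
51. n0.wid = 14  [C₁.sig + C₀.sig - 14]
52. n0.off = "rp"  ["rp"]
53. n0.acc = true  [true]

22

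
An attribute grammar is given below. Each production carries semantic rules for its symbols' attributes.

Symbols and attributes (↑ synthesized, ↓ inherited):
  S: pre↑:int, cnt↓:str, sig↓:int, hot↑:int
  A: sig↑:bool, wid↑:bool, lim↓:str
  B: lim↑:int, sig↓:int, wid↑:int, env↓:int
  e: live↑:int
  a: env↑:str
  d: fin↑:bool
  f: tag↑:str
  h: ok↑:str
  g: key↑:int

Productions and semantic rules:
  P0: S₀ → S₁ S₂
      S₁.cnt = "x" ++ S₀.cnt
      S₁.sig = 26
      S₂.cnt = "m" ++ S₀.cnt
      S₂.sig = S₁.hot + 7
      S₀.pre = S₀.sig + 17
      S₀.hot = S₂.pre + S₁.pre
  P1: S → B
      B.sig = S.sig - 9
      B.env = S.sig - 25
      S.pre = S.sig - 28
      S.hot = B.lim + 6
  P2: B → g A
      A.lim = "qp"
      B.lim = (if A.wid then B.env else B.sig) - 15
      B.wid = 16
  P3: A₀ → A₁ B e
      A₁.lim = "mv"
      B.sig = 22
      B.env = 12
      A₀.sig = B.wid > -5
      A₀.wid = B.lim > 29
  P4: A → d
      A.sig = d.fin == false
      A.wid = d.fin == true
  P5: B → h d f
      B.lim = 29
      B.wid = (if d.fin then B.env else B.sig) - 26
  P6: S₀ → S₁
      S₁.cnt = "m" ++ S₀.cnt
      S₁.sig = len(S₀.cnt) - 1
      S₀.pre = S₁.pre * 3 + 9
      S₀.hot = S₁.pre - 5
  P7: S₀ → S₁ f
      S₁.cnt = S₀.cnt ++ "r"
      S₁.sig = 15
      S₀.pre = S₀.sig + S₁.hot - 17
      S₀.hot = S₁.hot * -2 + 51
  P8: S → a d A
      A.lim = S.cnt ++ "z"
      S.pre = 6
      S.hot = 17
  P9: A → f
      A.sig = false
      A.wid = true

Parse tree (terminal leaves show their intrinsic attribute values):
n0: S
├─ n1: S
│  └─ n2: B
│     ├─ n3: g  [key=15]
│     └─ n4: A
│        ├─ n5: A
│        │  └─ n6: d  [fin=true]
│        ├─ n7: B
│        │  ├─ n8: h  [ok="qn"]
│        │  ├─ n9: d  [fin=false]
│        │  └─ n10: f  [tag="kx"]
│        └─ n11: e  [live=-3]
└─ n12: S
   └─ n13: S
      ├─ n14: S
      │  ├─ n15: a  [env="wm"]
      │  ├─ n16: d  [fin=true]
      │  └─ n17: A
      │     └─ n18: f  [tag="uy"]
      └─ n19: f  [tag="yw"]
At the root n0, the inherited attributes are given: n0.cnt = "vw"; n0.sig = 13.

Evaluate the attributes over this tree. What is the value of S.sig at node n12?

15

1. n0.cnt = "vw"  [given at root]
2. n0.sig = 13  [given at root]
3. n1.cnt = "xvw"  ["x" ++ S₀.cnt]
4. n1.sig = 26  [26]
5. n2.sig = 17  [S.sig - 9]
6. n2.env = 1  [S.sig - 25]
7. n3.key = 15  [terminal]
8. n4.lim = "qp"  ["qp"]
9. n5.lim = "mv"  ["mv"]
10. n6.fin = true  [terminal]
11. n5.sig = false  [d.fin == false]
12. n5.wid = true  [d.fin == true]
13. n7.sig = 22  [22]
14. n7.env = 12  [12]
15. n8.ok = "qn"  [terminal]
16. n9.fin = false  [terminal]
17. n10.tag = "kx"  [terminal]
18. n7.lim = 29  [29]
19. n7.wid = -4  [(if d.fin then B.env else B.sig) - 26]
20. n11.live = -3  [terminal]
21. n4.sig = true  [B.wid > -5]
22. n4.wid = false  [B.lim > 29]
23. n2.lim = 2  [(if A.wid then B.env else B.sig) - 15]
24. n2.wid = 16  [16]
25. n1.pre = -2  [S.sig - 28]
26. n1.hot = 8  [B.lim + 6]
27. n12.cnt = "mvw"  ["m" ++ S₀.cnt]
28. n12.sig = 15  [S₁.hot + 7]
29. n13.cnt = "mmvw"  ["m" ++ S₀.cnt]
30. n13.sig = 2  [len(S₀.cnt) - 1]
31. n14.cnt = "mmvwr"  [S₀.cnt ++ "r"]
32. n14.sig = 15  [15]
33. n15.env = "wm"  [terminal]
34. n16.fin = true  [terminal]
35. n17.lim = "mmvwrz"  [S.cnt ++ "z"]
36. n18.tag = "uy"  [terminal]
37. n17.sig = false  [false]
38. n17.wid = true  [true]
39. n14.pre = 6  [6]
40. n14.hot = 17  [17]
41. n19.tag = "yw"  [terminal]
42. n13.pre = 2  [S₀.sig + S₁.hot - 17]
43. n13.hot = 17  [S₁.hot * -2 + 51]
44. n12.pre = 15  [S₁.pre * 3 + 9]
45. n12.hot = -3  [S₁.pre - 5]
46. n0.pre = 30  [S₀.sig + 17]
47. n0.hot = 13  [S₂.pre + S₁.pre]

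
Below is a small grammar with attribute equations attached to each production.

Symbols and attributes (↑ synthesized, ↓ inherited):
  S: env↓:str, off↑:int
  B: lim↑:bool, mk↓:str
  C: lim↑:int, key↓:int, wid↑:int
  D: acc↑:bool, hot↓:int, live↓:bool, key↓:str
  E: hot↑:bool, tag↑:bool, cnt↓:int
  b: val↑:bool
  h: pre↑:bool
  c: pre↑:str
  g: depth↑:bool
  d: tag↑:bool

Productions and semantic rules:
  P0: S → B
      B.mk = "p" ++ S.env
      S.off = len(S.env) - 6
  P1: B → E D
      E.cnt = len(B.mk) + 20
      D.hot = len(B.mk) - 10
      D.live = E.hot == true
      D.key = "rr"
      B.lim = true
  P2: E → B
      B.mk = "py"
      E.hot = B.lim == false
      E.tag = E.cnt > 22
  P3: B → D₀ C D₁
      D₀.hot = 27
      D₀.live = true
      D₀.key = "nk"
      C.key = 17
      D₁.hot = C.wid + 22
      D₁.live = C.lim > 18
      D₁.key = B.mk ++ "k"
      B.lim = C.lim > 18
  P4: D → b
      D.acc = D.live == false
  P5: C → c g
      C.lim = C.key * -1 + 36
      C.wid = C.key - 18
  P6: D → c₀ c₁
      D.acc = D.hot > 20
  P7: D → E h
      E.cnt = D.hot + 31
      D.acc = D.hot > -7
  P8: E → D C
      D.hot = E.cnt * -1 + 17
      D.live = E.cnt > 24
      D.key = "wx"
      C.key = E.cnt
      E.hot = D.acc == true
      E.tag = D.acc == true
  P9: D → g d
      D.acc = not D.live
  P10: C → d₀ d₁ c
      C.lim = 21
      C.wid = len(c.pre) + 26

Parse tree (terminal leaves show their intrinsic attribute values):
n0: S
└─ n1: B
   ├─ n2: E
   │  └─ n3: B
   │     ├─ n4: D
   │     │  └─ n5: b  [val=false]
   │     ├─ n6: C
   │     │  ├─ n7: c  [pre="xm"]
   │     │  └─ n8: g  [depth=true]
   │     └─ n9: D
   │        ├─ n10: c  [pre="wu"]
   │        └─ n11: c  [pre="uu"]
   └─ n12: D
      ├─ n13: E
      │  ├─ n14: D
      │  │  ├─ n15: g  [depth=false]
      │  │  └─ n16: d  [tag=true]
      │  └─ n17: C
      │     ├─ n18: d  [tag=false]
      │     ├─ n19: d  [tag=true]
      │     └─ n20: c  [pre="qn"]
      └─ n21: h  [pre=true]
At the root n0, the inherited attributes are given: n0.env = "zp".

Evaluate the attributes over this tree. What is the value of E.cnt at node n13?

1. n0.env = "zp"  [given at root]
2. n1.mk = "pzp"  ["p" ++ S.env]
3. n2.cnt = 23  [len(B.mk) + 20]
4. n3.mk = "py"  ["py"]
5. n4.hot = 27  [27]
6. n4.live = true  [true]
7. n4.key = "nk"  ["nk"]
8. n5.val = false  [terminal]
9. n4.acc = false  [D.live == false]
10. n6.key = 17  [17]
11. n7.pre = "xm"  [terminal]
12. n8.depth = true  [terminal]
13. n6.lim = 19  [C.key * -1 + 36]
14. n6.wid = -1  [C.key - 18]
15. n9.hot = 21  [C.wid + 22]
16. n9.live = true  [C.lim > 18]
17. n9.key = "pyk"  [B.mk ++ "k"]
18. n10.pre = "wu"  [terminal]
19. n11.pre = "uu"  [terminal]
20. n9.acc = true  [D.hot > 20]
21. n3.lim = true  [C.lim > 18]
22. n2.hot = false  [B.lim == false]
23. n2.tag = true  [E.cnt > 22]
24. n12.hot = -7  [len(B.mk) - 10]
25. n12.live = false  [E.hot == true]
26. n12.key = "rr"  ["rr"]
27. n13.cnt = 24  [D.hot + 31]
28. n14.hot = -7  [E.cnt * -1 + 17]
29. n14.live = false  [E.cnt > 24]
30. n14.key = "wx"  ["wx"]
31. n15.depth = false  [terminal]
32. n16.tag = true  [terminal]
33. n14.acc = true  [not D.live]
34. n17.key = 24  [E.cnt]
35. n18.tag = false  [terminal]
36. n19.tag = true  [terminal]
37. n20.pre = "qn"  [terminal]
38. n17.lim = 21  [21]
39. n17.wid = 28  [len(c.pre) + 26]
40. n13.hot = true  [D.acc == true]
41. n13.tag = true  [D.acc == true]
42. n21.pre = true  [terminal]
43. n12.acc = false  [D.hot > -7]
44. n1.lim = true  [true]
45. n0.off = -4  [len(S.env) - 6]

24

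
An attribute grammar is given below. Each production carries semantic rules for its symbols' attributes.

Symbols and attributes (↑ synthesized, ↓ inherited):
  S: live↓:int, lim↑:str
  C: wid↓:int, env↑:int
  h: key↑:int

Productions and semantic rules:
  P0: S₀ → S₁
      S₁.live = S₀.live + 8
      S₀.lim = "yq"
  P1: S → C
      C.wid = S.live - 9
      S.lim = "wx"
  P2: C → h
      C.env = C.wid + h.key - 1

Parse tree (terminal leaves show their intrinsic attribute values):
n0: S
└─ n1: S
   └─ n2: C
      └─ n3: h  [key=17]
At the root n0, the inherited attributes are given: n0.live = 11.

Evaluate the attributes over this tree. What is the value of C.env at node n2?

1. n0.live = 11  [given at root]
2. n1.live = 19  [S₀.live + 8]
3. n2.wid = 10  [S.live - 9]
4. n3.key = 17  [terminal]
5. n2.env = 26  [C.wid + h.key - 1]
6. n1.lim = "wx"  ["wx"]
7. n0.lim = "yq"  ["yq"]

26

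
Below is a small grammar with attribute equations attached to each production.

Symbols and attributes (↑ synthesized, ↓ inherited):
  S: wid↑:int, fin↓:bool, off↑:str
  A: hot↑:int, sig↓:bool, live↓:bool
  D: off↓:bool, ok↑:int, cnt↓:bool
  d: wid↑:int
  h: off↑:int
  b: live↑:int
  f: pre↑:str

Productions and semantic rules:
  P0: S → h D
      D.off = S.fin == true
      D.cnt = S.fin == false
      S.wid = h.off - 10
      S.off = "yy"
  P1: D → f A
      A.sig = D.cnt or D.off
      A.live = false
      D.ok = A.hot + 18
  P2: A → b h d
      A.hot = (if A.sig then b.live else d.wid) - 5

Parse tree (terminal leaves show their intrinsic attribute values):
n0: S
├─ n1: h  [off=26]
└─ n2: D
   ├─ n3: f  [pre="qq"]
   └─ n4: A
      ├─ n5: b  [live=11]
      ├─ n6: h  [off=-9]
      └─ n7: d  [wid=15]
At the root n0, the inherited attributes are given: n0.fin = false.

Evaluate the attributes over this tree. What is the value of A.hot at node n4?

6

1. n0.fin = false  [given at root]
2. n1.off = 26  [terminal]
3. n2.off = false  [S.fin == true]
4. n2.cnt = true  [S.fin == false]
5. n3.pre = "qq"  [terminal]
6. n4.sig = true  [D.cnt or D.off]
7. n4.live = false  [false]
8. n5.live = 11  [terminal]
9. n6.off = -9  [terminal]
10. n7.wid = 15  [terminal]
11. n4.hot = 6  [(if A.sig then b.live else d.wid) - 5]
12. n2.ok = 24  [A.hot + 18]
13. n0.wid = 16  [h.off - 10]
14. n0.off = "yy"  ["yy"]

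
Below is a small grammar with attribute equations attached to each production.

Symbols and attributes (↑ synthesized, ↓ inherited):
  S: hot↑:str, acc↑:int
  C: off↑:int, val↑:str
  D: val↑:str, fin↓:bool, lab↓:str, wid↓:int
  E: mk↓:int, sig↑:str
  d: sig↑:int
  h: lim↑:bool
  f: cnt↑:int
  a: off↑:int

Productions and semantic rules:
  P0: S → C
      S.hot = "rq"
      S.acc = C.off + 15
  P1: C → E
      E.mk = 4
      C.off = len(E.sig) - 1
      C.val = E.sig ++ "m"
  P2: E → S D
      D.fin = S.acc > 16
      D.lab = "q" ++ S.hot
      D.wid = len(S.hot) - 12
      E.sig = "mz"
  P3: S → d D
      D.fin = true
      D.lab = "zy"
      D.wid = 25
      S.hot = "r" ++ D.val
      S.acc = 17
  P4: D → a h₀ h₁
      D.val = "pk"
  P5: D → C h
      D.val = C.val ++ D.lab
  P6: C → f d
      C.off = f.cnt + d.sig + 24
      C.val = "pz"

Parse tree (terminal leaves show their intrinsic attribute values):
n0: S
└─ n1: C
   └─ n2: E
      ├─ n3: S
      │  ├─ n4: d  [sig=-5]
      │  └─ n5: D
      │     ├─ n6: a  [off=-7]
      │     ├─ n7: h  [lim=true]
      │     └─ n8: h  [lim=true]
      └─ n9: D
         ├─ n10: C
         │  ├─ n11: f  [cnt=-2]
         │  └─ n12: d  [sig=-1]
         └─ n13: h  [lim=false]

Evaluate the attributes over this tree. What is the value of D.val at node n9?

1. n2.mk = 4  [4]
2. n4.sig = -5  [terminal]
3. n5.fin = true  [true]
4. n5.lab = "zy"  ["zy"]
5. n5.wid = 25  [25]
6. n6.off = -7  [terminal]
7. n7.lim = true  [terminal]
8. n8.lim = true  [terminal]
9. n5.val = "pk"  ["pk"]
10. n3.hot = "rpk"  ["r" ++ D.val]
11. n3.acc = 17  [17]
12. n9.fin = true  [S.acc > 16]
13. n9.lab = "qrpk"  ["q" ++ S.hot]
14. n9.wid = -9  [len(S.hot) - 12]
15. n11.cnt = -2  [terminal]
16. n12.sig = -1  [terminal]
17. n10.off = 21  [f.cnt + d.sig + 24]
18. n10.val = "pz"  ["pz"]
19. n13.lim = false  [terminal]
20. n9.val = "pzqrpk"  [C.val ++ D.lab]
21. n2.sig = "mz"  ["mz"]
22. n1.off = 1  [len(E.sig) - 1]
23. n1.val = "mzm"  [E.sig ++ "m"]
24. n0.hot = "rq"  ["rq"]
25. n0.acc = 16  [C.off + 15]

"pzqrpk"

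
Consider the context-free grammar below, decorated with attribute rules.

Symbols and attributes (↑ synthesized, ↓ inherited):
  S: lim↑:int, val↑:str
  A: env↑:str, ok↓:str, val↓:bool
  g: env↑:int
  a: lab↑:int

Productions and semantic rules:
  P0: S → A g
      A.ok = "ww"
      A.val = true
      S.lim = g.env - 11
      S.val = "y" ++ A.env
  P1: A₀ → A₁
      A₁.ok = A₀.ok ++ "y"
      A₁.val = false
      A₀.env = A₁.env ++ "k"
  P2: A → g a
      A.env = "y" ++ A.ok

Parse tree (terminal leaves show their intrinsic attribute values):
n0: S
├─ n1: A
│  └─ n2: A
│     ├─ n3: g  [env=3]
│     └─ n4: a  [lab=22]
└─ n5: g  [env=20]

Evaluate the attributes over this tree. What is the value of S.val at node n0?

"yywwyk"

1. n1.ok = "ww"  ["ww"]
2. n1.val = true  [true]
3. n2.ok = "wwy"  [A₀.ok ++ "y"]
4. n2.val = false  [false]
5. n3.env = 3  [terminal]
6. n4.lab = 22  [terminal]
7. n2.env = "ywwy"  ["y" ++ A.ok]
8. n1.env = "ywwyk"  [A₁.env ++ "k"]
9. n5.env = 20  [terminal]
10. n0.lim = 9  [g.env - 11]
11. n0.val = "yywwyk"  ["y" ++ A.env]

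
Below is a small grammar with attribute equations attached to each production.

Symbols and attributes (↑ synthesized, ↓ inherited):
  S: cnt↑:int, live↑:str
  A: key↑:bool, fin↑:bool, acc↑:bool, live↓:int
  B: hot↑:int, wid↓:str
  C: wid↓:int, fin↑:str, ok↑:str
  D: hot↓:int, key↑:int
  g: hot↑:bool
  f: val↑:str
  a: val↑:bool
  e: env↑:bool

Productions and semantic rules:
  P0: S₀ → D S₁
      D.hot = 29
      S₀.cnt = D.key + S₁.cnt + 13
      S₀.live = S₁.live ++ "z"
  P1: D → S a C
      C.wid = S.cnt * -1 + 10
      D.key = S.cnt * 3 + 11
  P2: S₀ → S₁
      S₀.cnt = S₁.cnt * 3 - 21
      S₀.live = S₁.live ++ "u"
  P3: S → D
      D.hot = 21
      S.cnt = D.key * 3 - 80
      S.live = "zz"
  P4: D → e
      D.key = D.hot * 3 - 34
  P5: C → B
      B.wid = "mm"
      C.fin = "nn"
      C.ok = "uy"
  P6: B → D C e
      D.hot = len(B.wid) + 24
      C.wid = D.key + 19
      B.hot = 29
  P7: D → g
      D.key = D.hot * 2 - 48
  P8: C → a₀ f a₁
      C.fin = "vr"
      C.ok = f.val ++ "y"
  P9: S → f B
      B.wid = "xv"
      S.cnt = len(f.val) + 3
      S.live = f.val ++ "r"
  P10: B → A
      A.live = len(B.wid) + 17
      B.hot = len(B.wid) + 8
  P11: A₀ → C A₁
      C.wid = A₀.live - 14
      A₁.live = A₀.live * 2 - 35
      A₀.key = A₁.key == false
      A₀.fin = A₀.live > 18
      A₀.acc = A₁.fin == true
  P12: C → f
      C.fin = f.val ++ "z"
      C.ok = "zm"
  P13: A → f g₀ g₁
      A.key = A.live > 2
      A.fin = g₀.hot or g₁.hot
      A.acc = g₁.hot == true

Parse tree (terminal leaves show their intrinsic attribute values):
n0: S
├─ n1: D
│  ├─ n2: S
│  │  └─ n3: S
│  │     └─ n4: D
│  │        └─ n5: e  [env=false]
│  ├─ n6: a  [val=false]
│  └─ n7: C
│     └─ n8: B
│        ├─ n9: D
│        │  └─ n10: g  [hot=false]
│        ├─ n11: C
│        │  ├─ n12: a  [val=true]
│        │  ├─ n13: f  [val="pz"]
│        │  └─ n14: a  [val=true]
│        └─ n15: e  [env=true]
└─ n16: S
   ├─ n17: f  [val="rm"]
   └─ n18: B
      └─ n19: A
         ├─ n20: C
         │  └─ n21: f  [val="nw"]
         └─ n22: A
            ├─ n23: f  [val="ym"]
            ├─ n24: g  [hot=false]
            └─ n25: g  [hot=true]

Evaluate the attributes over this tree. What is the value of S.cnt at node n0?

1. n1.hot = 29  [29]
2. n4.hot = 21  [21]
3. n5.env = false  [terminal]
4. n4.key = 29  [D.hot * 3 - 34]
5. n3.cnt = 7  [D.key * 3 - 80]
6. n3.live = "zz"  ["zz"]
7. n2.cnt = 0  [S₁.cnt * 3 - 21]
8. n2.live = "zzu"  [S₁.live ++ "u"]
9. n6.val = false  [terminal]
10. n7.wid = 10  [S.cnt * -1 + 10]
11. n8.wid = "mm"  ["mm"]
12. n9.hot = 26  [len(B.wid) + 24]
13. n10.hot = false  [terminal]
14. n9.key = 4  [D.hot * 2 - 48]
15. n11.wid = 23  [D.key + 19]
16. n12.val = true  [terminal]
17. n13.val = "pz"  [terminal]
18. n14.val = true  [terminal]
19. n11.fin = "vr"  ["vr"]
20. n11.ok = "pzy"  [f.val ++ "y"]
21. n15.env = true  [terminal]
22. n8.hot = 29  [29]
23. n7.fin = "nn"  ["nn"]
24. n7.ok = "uy"  ["uy"]
25. n1.key = 11  [S.cnt * 3 + 11]
26. n17.val = "rm"  [terminal]
27. n18.wid = "xv"  ["xv"]
28. n19.live = 19  [len(B.wid) + 17]
29. n20.wid = 5  [A₀.live - 14]
30. n21.val = "nw"  [terminal]
31. n20.fin = "nwz"  [f.val ++ "z"]
32. n20.ok = "zm"  ["zm"]
33. n22.live = 3  [A₀.live * 2 - 35]
34. n23.val = "ym"  [terminal]
35. n24.hot = false  [terminal]
36. n25.hot = true  [terminal]
37. n22.key = true  [A.live > 2]
38. n22.fin = true  [g₀.hot or g₁.hot]
39. n22.acc = true  [g₁.hot == true]
40. n19.key = false  [A₁.key == false]
41. n19.fin = true  [A₀.live > 18]
42. n19.acc = true  [A₁.fin == true]
43. n18.hot = 10  [len(B.wid) + 8]
44. n16.cnt = 5  [len(f.val) + 3]
45. n16.live = "rmr"  [f.val ++ "r"]
46. n0.cnt = 29  [D.key + S₁.cnt + 13]
47. n0.live = "rmrz"  [S₁.live ++ "z"]

29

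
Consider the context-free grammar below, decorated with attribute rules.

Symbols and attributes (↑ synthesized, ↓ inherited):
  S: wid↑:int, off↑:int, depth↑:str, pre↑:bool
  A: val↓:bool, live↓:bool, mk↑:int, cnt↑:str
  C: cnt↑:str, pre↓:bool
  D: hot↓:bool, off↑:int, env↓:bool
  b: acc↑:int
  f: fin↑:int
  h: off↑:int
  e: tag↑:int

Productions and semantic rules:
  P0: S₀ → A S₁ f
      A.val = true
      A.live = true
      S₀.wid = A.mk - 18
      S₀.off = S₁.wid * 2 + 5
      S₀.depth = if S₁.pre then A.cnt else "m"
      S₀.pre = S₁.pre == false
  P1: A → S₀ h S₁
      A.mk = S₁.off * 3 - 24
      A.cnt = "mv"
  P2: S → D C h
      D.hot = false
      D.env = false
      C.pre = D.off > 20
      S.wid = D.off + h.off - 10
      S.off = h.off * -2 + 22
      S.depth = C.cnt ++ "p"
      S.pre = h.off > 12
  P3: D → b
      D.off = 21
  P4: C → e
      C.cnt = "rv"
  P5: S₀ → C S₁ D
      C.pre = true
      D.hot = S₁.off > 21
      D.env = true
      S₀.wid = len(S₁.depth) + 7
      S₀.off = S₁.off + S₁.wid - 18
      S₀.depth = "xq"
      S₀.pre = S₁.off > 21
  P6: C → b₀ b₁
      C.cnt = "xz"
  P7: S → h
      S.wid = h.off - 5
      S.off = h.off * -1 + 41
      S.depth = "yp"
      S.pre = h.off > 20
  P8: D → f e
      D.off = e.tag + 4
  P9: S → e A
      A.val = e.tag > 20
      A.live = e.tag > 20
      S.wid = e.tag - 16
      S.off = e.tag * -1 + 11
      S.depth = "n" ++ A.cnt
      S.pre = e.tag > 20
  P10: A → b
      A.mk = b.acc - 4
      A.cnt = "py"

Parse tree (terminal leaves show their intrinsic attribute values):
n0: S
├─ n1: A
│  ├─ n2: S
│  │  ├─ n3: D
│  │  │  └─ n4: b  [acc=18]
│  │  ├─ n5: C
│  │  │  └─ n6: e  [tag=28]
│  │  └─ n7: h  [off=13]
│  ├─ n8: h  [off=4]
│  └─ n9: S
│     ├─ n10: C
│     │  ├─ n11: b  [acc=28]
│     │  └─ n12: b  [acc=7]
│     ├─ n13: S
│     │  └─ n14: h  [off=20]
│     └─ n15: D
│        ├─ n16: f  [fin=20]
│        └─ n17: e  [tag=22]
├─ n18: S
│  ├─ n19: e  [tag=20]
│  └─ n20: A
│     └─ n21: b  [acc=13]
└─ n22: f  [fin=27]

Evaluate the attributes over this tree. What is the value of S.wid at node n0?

1. n1.val = true  [true]
2. n1.live = true  [true]
3. n3.hot = false  [false]
4. n3.env = false  [false]
5. n4.acc = 18  [terminal]
6. n3.off = 21  [21]
7. n5.pre = true  [D.off > 20]
8. n6.tag = 28  [terminal]
9. n5.cnt = "rv"  ["rv"]
10. n7.off = 13  [terminal]
11. n2.wid = 24  [D.off + h.off - 10]
12. n2.off = -4  [h.off * -2 + 22]
13. n2.depth = "rvp"  [C.cnt ++ "p"]
14. n2.pre = true  [h.off > 12]
15. n8.off = 4  [terminal]
16. n10.pre = true  [true]
17. n11.acc = 28  [terminal]
18. n12.acc = 7  [terminal]
19. n10.cnt = "xz"  ["xz"]
20. n14.off = 20  [terminal]
21. n13.wid = 15  [h.off - 5]
22. n13.off = 21  [h.off * -1 + 41]
23. n13.depth = "yp"  ["yp"]
24. n13.pre = false  [h.off > 20]
25. n15.hot = false  [S₁.off > 21]
26. n15.env = true  [true]
27. n16.fin = 20  [terminal]
28. n17.tag = 22  [terminal]
29. n15.off = 26  [e.tag + 4]
30. n9.wid = 9  [len(S₁.depth) + 7]
31. n9.off = 18  [S₁.off + S₁.wid - 18]
32. n9.depth = "xq"  ["xq"]
33. n9.pre = false  [S₁.off > 21]
34. n1.mk = 30  [S₁.off * 3 - 24]
35. n1.cnt = "mv"  ["mv"]
36. n19.tag = 20  [terminal]
37. n20.val = false  [e.tag > 20]
38. n20.live = false  [e.tag > 20]
39. n21.acc = 13  [terminal]
40. n20.mk = 9  [b.acc - 4]
41. n20.cnt = "py"  ["py"]
42. n18.wid = 4  [e.tag - 16]
43. n18.off = -9  [e.tag * -1 + 11]
44. n18.depth = "npy"  ["n" ++ A.cnt]
45. n18.pre = false  [e.tag > 20]
46. n22.fin = 27  [terminal]
47. n0.wid = 12  [A.mk - 18]
48. n0.off = 13  [S₁.wid * 2 + 5]
49. n0.depth = "m"  [if S₁.pre then A.cnt else "m"]
50. n0.pre = true  [S₁.pre == false]

12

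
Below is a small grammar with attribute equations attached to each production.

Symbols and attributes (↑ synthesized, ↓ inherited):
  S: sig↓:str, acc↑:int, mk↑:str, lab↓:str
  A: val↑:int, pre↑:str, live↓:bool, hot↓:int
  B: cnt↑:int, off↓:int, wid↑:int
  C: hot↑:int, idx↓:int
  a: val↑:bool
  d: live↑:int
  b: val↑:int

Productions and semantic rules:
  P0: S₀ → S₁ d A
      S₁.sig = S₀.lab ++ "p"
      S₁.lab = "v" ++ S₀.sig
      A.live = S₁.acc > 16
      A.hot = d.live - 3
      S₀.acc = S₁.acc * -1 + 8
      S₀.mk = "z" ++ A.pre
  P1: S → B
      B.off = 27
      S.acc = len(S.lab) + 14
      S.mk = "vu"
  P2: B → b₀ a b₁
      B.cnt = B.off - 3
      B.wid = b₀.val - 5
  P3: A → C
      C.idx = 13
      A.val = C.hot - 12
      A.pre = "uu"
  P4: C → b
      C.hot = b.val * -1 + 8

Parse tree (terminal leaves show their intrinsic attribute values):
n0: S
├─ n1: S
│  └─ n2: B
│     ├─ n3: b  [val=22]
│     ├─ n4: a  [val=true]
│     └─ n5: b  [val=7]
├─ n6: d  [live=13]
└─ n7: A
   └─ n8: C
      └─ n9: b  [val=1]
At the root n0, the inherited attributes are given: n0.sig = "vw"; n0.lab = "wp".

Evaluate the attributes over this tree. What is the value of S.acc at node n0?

1. n0.sig = "vw"  [given at root]
2. n0.lab = "wp"  [given at root]
3. n1.sig = "wpp"  [S₀.lab ++ "p"]
4. n1.lab = "vvw"  ["v" ++ S₀.sig]
5. n2.off = 27  [27]
6. n3.val = 22  [terminal]
7. n4.val = true  [terminal]
8. n5.val = 7  [terminal]
9. n2.cnt = 24  [B.off - 3]
10. n2.wid = 17  [b₀.val - 5]
11. n1.acc = 17  [len(S.lab) + 14]
12. n1.mk = "vu"  ["vu"]
13. n6.live = 13  [terminal]
14. n7.live = true  [S₁.acc > 16]
15. n7.hot = 10  [d.live - 3]
16. n8.idx = 13  [13]
17. n9.val = 1  [terminal]
18. n8.hot = 7  [b.val * -1 + 8]
19. n7.val = -5  [C.hot - 12]
20. n7.pre = "uu"  ["uu"]
21. n0.acc = -9  [S₁.acc * -1 + 8]
22. n0.mk = "zuu"  ["z" ++ A.pre]

-9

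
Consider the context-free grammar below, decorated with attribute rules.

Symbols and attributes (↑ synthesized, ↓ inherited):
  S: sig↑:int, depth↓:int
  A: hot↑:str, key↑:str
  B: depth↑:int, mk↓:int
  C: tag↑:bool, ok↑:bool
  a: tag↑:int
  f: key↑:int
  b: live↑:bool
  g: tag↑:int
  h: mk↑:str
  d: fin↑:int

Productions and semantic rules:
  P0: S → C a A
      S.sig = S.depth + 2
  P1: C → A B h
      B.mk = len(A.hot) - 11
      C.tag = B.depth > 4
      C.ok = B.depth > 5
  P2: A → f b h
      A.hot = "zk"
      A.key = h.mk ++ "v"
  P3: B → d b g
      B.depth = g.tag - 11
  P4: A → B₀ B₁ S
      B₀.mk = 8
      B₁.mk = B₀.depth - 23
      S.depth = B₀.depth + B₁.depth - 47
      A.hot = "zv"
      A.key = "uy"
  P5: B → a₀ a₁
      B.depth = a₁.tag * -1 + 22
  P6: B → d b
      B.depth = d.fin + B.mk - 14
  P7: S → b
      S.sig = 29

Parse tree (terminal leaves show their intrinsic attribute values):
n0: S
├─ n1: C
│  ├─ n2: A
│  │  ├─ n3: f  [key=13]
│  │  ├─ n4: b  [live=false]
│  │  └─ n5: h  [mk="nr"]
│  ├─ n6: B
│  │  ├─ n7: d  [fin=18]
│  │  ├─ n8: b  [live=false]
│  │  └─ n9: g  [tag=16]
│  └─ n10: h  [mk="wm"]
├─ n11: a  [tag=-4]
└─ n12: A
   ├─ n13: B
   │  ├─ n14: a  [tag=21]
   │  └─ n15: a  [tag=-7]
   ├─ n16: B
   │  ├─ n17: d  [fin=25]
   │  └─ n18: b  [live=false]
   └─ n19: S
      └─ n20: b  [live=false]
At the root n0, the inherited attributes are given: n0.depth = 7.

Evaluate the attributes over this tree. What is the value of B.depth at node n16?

1. n0.depth = 7  [given at root]
2. n3.key = 13  [terminal]
3. n4.live = false  [terminal]
4. n5.mk = "nr"  [terminal]
5. n2.hot = "zk"  ["zk"]
6. n2.key = "nrv"  [h.mk ++ "v"]
7. n6.mk = -9  [len(A.hot) - 11]
8. n7.fin = 18  [terminal]
9. n8.live = false  [terminal]
10. n9.tag = 16  [terminal]
11. n6.depth = 5  [g.tag - 11]
12. n10.mk = "wm"  [terminal]
13. n1.tag = true  [B.depth > 4]
14. n1.ok = false  [B.depth > 5]
15. n11.tag = -4  [terminal]
16. n13.mk = 8  [8]
17. n14.tag = 21  [terminal]
18. n15.tag = -7  [terminal]
19. n13.depth = 29  [a₁.tag * -1 + 22]
20. n16.mk = 6  [B₀.depth - 23]
21. n17.fin = 25  [terminal]
22. n18.live = false  [terminal]
23. n16.depth = 17  [d.fin + B.mk - 14]
24. n19.depth = -1  [B₀.depth + B₁.depth - 47]
25. n20.live = false  [terminal]
26. n19.sig = 29  [29]
27. n12.hot = "zv"  ["zv"]
28. n12.key = "uy"  ["uy"]
29. n0.sig = 9  [S.depth + 2]

17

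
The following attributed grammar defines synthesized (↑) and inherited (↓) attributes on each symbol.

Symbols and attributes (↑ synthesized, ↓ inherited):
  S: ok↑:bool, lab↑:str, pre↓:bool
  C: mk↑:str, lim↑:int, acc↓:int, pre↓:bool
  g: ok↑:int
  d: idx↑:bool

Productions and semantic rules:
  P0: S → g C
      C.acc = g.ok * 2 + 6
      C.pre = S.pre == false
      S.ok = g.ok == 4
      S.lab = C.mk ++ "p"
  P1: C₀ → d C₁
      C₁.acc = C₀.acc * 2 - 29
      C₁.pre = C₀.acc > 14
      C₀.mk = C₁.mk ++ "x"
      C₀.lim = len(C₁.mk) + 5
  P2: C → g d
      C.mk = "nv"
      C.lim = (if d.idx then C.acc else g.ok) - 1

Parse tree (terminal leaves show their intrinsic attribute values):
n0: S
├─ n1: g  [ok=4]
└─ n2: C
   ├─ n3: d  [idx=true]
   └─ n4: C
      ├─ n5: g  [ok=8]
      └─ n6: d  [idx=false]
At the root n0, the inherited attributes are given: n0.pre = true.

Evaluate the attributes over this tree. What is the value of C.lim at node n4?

1. n0.pre = true  [given at root]
2. n1.ok = 4  [terminal]
3. n2.acc = 14  [g.ok * 2 + 6]
4. n2.pre = false  [S.pre == false]
5. n3.idx = true  [terminal]
6. n4.acc = -1  [C₀.acc * 2 - 29]
7. n4.pre = false  [C₀.acc > 14]
8. n5.ok = 8  [terminal]
9. n6.idx = false  [terminal]
10. n4.mk = "nv"  ["nv"]
11. n4.lim = 7  [(if d.idx then C.acc else g.ok) - 1]
12. n2.mk = "nvx"  [C₁.mk ++ "x"]
13. n2.lim = 7  [len(C₁.mk) + 5]
14. n0.ok = true  [g.ok == 4]
15. n0.lab = "nvxp"  [C.mk ++ "p"]

7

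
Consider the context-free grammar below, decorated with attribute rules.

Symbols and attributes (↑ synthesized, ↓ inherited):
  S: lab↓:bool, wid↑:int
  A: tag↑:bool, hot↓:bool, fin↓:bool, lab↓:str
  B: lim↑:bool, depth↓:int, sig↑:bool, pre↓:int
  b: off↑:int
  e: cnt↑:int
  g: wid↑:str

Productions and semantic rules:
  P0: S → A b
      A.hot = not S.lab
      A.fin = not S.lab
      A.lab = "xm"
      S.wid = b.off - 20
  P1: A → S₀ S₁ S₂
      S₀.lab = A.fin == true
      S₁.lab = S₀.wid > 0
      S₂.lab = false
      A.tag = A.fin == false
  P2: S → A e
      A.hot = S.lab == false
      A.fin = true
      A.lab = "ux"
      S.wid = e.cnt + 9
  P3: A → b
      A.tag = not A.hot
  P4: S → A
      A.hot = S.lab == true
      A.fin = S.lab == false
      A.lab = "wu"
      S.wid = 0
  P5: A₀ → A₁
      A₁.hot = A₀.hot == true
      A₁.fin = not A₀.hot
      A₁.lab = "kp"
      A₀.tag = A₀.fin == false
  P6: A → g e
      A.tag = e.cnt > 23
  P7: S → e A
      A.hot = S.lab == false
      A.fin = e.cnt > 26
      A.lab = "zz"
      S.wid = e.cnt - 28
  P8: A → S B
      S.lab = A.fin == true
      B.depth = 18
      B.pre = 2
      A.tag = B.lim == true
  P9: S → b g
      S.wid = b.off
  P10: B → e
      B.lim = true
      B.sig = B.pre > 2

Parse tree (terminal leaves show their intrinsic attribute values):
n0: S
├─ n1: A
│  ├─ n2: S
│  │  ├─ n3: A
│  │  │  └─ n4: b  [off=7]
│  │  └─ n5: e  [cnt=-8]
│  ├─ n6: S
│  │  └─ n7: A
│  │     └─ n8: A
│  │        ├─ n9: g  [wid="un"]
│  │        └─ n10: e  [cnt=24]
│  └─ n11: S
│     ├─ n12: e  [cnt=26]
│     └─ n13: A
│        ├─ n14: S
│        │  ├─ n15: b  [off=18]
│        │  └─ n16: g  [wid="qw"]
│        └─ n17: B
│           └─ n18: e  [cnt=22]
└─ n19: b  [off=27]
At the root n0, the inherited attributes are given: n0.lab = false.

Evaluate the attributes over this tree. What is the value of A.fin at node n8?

1. n0.lab = false  [given at root]
2. n1.hot = true  [not S.lab]
3. n1.fin = true  [not S.lab]
4. n1.lab = "xm"  ["xm"]
5. n2.lab = true  [A.fin == true]
6. n3.hot = false  [S.lab == false]
7. n3.fin = true  [true]
8. n3.lab = "ux"  ["ux"]
9. n4.off = 7  [terminal]
10. n3.tag = true  [not A.hot]
11. n5.cnt = -8  [terminal]
12. n2.wid = 1  [e.cnt + 9]
13. n6.lab = true  [S₀.wid > 0]
14. n7.hot = true  [S.lab == true]
15. n7.fin = false  [S.lab == false]
16. n7.lab = "wu"  ["wu"]
17. n8.hot = true  [A₀.hot == true]
18. n8.fin = false  [not A₀.hot]
19. n8.lab = "kp"  ["kp"]
20. n9.wid = "un"  [terminal]
21. n10.cnt = 24  [terminal]
22. n8.tag = true  [e.cnt > 23]
23. n7.tag = true  [A₀.fin == false]
24. n6.wid = 0  [0]
25. n11.lab = false  [false]
26. n12.cnt = 26  [terminal]
27. n13.hot = true  [S.lab == false]
28. n13.fin = false  [e.cnt > 26]
29. n13.lab = "zz"  ["zz"]
30. n14.lab = false  [A.fin == true]
31. n15.off = 18  [terminal]
32. n16.wid = "qw"  [terminal]
33. n14.wid = 18  [b.off]
34. n17.depth = 18  [18]
35. n17.pre = 2  [2]
36. n18.cnt = 22  [terminal]
37. n17.lim = true  [true]
38. n17.sig = false  [B.pre > 2]
39. n13.tag = true  [B.lim == true]
40. n11.wid = -2  [e.cnt - 28]
41. n1.tag = false  [A.fin == false]
42. n19.off = 27  [terminal]
43. n0.wid = 7  [b.off - 20]

false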